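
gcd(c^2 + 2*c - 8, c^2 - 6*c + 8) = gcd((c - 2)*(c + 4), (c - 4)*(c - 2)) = c - 2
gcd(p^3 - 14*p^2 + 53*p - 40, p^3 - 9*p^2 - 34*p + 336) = p - 8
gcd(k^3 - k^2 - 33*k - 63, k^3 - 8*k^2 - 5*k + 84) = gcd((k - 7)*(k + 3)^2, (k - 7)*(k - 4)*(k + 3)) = k^2 - 4*k - 21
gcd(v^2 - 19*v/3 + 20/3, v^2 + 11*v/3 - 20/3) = v - 4/3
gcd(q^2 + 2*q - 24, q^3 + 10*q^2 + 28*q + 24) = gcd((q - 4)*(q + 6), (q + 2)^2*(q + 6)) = q + 6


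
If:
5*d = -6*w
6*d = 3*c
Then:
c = -12*w/5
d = -6*w/5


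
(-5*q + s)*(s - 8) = -5*q*s + 40*q + s^2 - 8*s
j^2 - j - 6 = (j - 3)*(j + 2)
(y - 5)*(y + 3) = y^2 - 2*y - 15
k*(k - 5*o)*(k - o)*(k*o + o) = k^4*o - 6*k^3*o^2 + k^3*o + 5*k^2*o^3 - 6*k^2*o^2 + 5*k*o^3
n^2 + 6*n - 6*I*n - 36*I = (n + 6)*(n - 6*I)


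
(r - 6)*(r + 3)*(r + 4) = r^3 + r^2 - 30*r - 72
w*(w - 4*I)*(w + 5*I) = w^3 + I*w^2 + 20*w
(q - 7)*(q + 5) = q^2 - 2*q - 35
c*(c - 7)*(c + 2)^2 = c^4 - 3*c^3 - 24*c^2 - 28*c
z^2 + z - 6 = (z - 2)*(z + 3)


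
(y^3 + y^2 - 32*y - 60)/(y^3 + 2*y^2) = (y^2 - y - 30)/y^2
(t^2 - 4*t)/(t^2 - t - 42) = t*(4 - t)/(-t^2 + t + 42)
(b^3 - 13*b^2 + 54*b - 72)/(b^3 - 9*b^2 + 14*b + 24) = (b - 3)/(b + 1)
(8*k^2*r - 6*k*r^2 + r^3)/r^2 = 8*k^2/r - 6*k + r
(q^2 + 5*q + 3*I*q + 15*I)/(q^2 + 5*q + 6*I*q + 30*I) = (q + 3*I)/(q + 6*I)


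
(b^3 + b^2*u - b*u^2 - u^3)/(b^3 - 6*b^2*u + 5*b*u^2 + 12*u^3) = (b^2 - u^2)/(b^2 - 7*b*u + 12*u^2)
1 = 1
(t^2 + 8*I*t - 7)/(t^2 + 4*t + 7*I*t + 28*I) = (t + I)/(t + 4)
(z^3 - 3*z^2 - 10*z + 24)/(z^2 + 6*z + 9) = (z^2 - 6*z + 8)/(z + 3)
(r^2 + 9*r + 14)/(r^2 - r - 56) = (r + 2)/(r - 8)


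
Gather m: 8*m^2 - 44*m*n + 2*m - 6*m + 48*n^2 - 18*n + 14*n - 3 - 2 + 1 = 8*m^2 + m*(-44*n - 4) + 48*n^2 - 4*n - 4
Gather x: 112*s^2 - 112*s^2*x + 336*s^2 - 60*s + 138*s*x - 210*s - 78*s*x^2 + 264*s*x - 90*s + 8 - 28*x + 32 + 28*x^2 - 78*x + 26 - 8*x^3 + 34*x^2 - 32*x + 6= 448*s^2 - 360*s - 8*x^3 + x^2*(62 - 78*s) + x*(-112*s^2 + 402*s - 138) + 72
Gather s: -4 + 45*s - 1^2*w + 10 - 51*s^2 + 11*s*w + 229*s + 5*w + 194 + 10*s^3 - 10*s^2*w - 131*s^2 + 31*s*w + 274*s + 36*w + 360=10*s^3 + s^2*(-10*w - 182) + s*(42*w + 548) + 40*w + 560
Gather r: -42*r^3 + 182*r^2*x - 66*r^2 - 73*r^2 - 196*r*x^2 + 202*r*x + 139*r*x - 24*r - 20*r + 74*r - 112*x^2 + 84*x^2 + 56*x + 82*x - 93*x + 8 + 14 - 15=-42*r^3 + r^2*(182*x - 139) + r*(-196*x^2 + 341*x + 30) - 28*x^2 + 45*x + 7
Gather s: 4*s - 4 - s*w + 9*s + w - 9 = s*(13 - w) + w - 13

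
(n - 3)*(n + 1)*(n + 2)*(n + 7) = n^4 + 7*n^3 - 7*n^2 - 55*n - 42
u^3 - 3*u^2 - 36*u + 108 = (u - 6)*(u - 3)*(u + 6)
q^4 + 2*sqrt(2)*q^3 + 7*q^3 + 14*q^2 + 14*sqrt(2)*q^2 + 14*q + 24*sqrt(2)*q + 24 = (q + 3)*(q + 4)*(q + sqrt(2))^2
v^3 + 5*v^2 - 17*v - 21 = (v - 3)*(v + 1)*(v + 7)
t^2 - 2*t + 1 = (t - 1)^2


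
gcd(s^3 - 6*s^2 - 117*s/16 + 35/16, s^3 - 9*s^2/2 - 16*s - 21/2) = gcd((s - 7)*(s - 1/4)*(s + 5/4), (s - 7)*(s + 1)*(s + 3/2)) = s - 7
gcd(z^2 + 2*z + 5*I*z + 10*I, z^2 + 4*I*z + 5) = z + 5*I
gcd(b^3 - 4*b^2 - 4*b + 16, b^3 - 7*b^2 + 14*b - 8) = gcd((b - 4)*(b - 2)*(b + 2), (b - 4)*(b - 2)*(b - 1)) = b^2 - 6*b + 8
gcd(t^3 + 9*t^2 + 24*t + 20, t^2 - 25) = t + 5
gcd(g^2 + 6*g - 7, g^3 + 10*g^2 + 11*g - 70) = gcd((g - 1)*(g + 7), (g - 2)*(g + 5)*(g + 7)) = g + 7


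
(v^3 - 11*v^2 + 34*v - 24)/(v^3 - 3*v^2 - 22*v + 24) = (v - 4)/(v + 4)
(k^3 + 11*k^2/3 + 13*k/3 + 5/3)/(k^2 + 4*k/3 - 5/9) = 3*(k^2 + 2*k + 1)/(3*k - 1)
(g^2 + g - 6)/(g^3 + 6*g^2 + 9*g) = (g - 2)/(g*(g + 3))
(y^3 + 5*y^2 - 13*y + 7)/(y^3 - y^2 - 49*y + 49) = (y - 1)/(y - 7)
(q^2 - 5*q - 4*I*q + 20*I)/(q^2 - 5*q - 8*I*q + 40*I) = (q - 4*I)/(q - 8*I)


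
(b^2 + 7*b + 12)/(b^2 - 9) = (b + 4)/(b - 3)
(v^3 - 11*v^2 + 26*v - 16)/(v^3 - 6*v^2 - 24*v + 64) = (v - 1)/(v + 4)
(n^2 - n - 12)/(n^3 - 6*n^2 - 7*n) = (-n^2 + n + 12)/(n*(-n^2 + 6*n + 7))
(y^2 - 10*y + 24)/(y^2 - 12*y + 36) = (y - 4)/(y - 6)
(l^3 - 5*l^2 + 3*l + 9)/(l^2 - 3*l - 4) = (l^2 - 6*l + 9)/(l - 4)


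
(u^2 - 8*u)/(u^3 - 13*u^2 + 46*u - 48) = u/(u^2 - 5*u + 6)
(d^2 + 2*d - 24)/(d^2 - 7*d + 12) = (d + 6)/(d - 3)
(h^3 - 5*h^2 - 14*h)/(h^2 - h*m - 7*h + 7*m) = h*(h + 2)/(h - m)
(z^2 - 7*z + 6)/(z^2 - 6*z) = (z - 1)/z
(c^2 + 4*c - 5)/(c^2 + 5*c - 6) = (c + 5)/(c + 6)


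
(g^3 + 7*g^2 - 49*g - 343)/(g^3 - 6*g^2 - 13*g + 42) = (g^2 + 14*g + 49)/(g^2 + g - 6)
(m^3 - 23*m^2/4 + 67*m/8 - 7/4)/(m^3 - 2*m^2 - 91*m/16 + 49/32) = 4*(m - 2)/(4*m + 7)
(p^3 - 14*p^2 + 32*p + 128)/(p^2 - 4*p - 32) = (p^2 - 6*p - 16)/(p + 4)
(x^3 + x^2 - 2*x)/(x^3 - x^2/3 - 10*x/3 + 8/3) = 3*x/(3*x - 4)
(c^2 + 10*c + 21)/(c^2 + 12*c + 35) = (c + 3)/(c + 5)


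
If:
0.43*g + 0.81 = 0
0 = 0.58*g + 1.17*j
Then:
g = -1.88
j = 0.93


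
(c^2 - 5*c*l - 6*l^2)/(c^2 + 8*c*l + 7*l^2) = (c - 6*l)/(c + 7*l)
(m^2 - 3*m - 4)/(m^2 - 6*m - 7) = (m - 4)/(m - 7)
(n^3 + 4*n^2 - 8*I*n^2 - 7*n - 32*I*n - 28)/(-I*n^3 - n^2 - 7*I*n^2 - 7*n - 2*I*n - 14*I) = (I*n^3 + 4*n^2*(2 + I) + n*(32 - 7*I) - 28*I)/(n^3 + n^2*(7 - I) + n*(2 - 7*I) + 14)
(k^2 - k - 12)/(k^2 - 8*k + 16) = (k + 3)/(k - 4)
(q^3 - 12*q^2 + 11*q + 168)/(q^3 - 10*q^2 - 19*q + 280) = (q + 3)/(q + 5)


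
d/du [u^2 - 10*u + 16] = 2*u - 10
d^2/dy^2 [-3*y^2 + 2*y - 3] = -6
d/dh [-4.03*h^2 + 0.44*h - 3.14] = 0.44 - 8.06*h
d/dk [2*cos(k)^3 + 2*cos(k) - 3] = 6*sin(k)^3 - 8*sin(k)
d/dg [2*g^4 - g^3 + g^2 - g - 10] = 8*g^3 - 3*g^2 + 2*g - 1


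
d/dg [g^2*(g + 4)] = g*(3*g + 8)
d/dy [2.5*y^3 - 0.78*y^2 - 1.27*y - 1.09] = 7.5*y^2 - 1.56*y - 1.27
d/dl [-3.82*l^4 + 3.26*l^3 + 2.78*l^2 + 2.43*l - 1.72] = -15.28*l^3 + 9.78*l^2 + 5.56*l + 2.43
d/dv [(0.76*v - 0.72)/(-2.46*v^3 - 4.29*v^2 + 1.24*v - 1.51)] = (3.7392*v^3 - 2.0532*v^2 - 6.1776*v - 0.2548)/(6.0516*v^6 + 21.1068*v^5 + 12.3033*v^4 - 3.21*v^3 + 14.4934*v^2 - 3.7448*v + 2.2801)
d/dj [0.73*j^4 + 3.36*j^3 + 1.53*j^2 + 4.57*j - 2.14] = 2.92*j^3 + 10.08*j^2 + 3.06*j + 4.57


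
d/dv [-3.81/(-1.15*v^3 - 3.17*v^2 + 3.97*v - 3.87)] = (-13.1445*v^2 - 24.1554*v + 15.1257)/(1.15*v^3 + 3.17*v^2 - 3.97*v + 3.87)^2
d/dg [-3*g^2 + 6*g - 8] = 6 - 6*g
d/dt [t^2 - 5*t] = 2*t - 5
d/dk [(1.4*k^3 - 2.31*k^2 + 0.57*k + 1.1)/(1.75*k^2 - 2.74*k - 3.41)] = (2.45*k^4 - 7.672*k^3 - 8.9901*k^2 + 11.9042*k + 1.0703)/(3.0625*k^4 - 9.59*k^3 - 4.4274*k^2 + 18.6868*k + 11.6281)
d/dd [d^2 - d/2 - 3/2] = 2*d - 1/2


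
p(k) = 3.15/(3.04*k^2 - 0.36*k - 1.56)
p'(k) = 3.15*(0.36 - 6.08*k)/(3.04*k^2 - 0.36*k - 1.56)^2 = (1.134 - 19.152*k)/(-3.04*k^2 + 0.36*k + 1.56)^2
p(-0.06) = -2.06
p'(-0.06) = 0.98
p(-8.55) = 0.01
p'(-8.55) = 0.00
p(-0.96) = 1.98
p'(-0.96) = 7.75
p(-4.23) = 0.06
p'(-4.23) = 0.03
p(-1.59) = 0.47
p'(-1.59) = 0.70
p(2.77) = 0.15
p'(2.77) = -0.12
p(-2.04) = 0.27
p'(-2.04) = 0.29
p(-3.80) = 0.07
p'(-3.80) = 0.04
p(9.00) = 0.01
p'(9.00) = -0.00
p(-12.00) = 0.01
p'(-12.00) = 0.00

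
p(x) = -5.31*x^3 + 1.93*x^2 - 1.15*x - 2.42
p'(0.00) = -1.15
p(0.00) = -2.42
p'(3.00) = -132.94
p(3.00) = -131.87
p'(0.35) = -1.75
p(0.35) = -2.81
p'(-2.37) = -99.78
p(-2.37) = 81.83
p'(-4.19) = -296.99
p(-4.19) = 426.89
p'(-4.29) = -310.89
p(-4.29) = 457.28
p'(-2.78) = -134.99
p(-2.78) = 129.78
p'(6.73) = -696.69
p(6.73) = -1541.34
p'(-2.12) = -80.93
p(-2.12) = 59.29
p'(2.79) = -114.38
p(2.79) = -105.93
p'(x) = -15.93*x^2 + 3.86*x - 1.15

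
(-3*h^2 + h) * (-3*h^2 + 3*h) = 9*h^4 - 12*h^3 + 3*h^2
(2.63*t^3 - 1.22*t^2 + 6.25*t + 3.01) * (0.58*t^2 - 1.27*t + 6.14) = 1.5254*t^5 - 4.0477*t^4 + 21.3226*t^3 - 13.6825*t^2 + 34.5523*t + 18.4814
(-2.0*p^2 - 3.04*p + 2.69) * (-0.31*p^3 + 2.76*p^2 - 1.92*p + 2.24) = 0.62*p^5 - 4.5776*p^4 - 5.3843*p^3 + 8.7812*p^2 - 11.9744*p + 6.0256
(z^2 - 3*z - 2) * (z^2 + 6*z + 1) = z^4 + 3*z^3 - 19*z^2 - 15*z - 2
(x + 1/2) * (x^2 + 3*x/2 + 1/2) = x^3 + 2*x^2 + 5*x/4 + 1/4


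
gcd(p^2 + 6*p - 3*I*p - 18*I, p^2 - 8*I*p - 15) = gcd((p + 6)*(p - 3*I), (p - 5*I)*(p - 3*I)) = p - 3*I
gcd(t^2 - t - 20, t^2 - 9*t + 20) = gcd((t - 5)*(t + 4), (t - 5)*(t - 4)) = t - 5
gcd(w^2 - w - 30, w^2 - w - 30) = w^2 - w - 30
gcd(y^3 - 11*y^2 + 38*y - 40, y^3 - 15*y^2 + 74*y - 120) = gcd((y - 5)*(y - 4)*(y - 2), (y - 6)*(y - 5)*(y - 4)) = y^2 - 9*y + 20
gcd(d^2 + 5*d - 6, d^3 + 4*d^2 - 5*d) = d - 1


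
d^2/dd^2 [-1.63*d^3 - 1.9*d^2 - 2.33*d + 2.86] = -9.78*d - 3.8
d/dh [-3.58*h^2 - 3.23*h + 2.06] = -7.16*h - 3.23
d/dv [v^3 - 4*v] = 3*v^2 - 4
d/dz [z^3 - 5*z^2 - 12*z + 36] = 3*z^2 - 10*z - 12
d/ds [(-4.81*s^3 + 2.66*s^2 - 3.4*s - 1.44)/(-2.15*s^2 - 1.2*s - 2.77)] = (10.3415*s^4 + 11.544*s^3 + 29.4691*s^2 - 20.9284*s + 7.69)/(4.6225*s^4 + 5.16*s^3 + 13.351*s^2 + 6.648*s + 7.6729)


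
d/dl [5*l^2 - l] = 10*l - 1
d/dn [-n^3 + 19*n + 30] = 19 - 3*n^2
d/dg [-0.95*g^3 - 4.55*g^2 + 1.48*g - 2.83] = -2.85*g^2 - 9.1*g + 1.48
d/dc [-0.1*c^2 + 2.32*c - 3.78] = 2.32 - 0.2*c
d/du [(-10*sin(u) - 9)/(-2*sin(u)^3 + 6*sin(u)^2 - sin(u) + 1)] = (-40*sin(u)^3 + 6*sin(u)^2 + 108*sin(u) - 19)*cos(u)/(2*sin(u)^3 - 6*sin(u)^2 + sin(u) - 1)^2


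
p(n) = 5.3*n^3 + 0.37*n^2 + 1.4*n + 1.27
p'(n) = 15.9*n^2 + 0.74*n + 1.4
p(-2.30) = -64.48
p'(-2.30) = 83.81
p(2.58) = 98.36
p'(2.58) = 109.15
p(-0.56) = -0.33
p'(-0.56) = 5.97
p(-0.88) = -3.29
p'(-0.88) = 13.06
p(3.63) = 264.74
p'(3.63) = 213.60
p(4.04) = 362.44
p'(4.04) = 263.90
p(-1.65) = -23.84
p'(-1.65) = 43.47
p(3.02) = 154.85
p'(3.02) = 148.65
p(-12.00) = -9120.65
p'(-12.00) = 2282.12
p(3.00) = 151.90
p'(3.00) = 146.72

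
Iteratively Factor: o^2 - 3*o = (o)*(o - 3)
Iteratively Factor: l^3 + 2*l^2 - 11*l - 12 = (l + 1)*(l^2 + l - 12) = (l - 3)*(l + 1)*(l + 4)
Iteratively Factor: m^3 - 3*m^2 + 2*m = (m - 2)*(m^2 - m) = (m - 2)*(m - 1)*(m)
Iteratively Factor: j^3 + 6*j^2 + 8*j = (j + 2)*(j^2 + 4*j) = j*(j + 2)*(j + 4)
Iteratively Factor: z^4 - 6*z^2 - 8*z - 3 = (z - 3)*(z^3 + 3*z^2 + 3*z + 1) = (z - 3)*(z + 1)*(z^2 + 2*z + 1) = (z - 3)*(z + 1)^2*(z + 1)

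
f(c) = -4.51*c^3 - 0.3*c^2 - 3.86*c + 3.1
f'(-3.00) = -123.83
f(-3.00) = 133.75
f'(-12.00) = -1944.98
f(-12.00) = 7799.50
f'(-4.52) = -277.57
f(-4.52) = 430.90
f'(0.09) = -4.02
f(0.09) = 2.75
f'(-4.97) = -335.08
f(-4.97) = 568.54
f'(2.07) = -63.08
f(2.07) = -46.18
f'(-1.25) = -24.25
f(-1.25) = 16.26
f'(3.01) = -128.25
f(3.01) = -134.23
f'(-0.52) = -7.21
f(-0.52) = 5.66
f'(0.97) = -17.17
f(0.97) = -5.04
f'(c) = -13.53*c^2 - 0.6*c - 3.86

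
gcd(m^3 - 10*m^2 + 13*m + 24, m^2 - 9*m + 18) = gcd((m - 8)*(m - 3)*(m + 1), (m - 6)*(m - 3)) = m - 3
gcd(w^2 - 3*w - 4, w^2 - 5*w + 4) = w - 4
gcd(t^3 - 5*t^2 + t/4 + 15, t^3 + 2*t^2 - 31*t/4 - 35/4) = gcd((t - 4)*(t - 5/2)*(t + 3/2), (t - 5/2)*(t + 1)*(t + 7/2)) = t - 5/2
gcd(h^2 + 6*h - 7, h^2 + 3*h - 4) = h - 1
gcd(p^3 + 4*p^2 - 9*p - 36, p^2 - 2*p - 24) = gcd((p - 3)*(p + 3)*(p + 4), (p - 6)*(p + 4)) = p + 4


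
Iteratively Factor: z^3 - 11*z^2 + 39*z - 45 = (z - 3)*(z^2 - 8*z + 15) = (z - 5)*(z - 3)*(z - 3)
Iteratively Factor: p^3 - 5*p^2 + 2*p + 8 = (p + 1)*(p^2 - 6*p + 8) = (p - 4)*(p + 1)*(p - 2)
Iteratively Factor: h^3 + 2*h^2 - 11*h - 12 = (h + 1)*(h^2 + h - 12) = (h + 1)*(h + 4)*(h - 3)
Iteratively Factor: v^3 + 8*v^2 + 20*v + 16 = (v + 4)*(v^2 + 4*v + 4) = (v + 2)*(v + 4)*(v + 2)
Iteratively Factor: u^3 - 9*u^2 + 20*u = (u - 5)*(u^2 - 4*u) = (u - 5)*(u - 4)*(u)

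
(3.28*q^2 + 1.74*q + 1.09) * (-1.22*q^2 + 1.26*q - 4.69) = -4.0016*q^4 + 2.01*q^3 - 14.5206*q^2 - 6.7872*q - 5.1121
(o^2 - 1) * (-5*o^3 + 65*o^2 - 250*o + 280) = -5*o^5 + 65*o^4 - 245*o^3 + 215*o^2 + 250*o - 280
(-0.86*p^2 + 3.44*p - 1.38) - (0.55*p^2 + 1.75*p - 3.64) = -1.41*p^2 + 1.69*p + 2.26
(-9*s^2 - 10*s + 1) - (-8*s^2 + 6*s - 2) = -s^2 - 16*s + 3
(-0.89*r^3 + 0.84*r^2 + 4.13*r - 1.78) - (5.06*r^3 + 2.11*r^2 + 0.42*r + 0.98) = -5.95*r^3 - 1.27*r^2 + 3.71*r - 2.76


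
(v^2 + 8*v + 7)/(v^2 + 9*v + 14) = (v + 1)/(v + 2)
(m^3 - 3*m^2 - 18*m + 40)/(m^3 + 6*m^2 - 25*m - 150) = (m^2 + 2*m - 8)/(m^2 + 11*m + 30)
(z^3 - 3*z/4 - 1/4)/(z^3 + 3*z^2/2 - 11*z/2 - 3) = (z^2 - z/2 - 1/2)/(z^2 + z - 6)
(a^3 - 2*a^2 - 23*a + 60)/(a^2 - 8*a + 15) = (a^2 + a - 20)/(a - 5)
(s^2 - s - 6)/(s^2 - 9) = (s + 2)/(s + 3)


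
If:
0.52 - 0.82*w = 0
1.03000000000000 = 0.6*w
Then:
No Solution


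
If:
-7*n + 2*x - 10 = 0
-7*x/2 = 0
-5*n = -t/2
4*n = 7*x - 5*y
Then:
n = -10/7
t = -100/7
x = 0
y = 8/7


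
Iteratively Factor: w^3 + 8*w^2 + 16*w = (w + 4)*(w^2 + 4*w) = (w + 4)^2*(w)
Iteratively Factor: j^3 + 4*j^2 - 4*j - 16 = (j - 2)*(j^2 + 6*j + 8) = (j - 2)*(j + 2)*(j + 4)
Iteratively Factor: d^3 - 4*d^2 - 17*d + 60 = (d - 5)*(d^2 + d - 12) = (d - 5)*(d + 4)*(d - 3)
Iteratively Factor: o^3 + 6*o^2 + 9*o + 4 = (o + 4)*(o^2 + 2*o + 1) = (o + 1)*(o + 4)*(o + 1)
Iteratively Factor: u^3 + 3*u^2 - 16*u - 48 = (u - 4)*(u^2 + 7*u + 12) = (u - 4)*(u + 4)*(u + 3)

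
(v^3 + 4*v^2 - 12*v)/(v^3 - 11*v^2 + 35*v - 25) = v*(v^2 + 4*v - 12)/(v^3 - 11*v^2 + 35*v - 25)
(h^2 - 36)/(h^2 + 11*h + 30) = (h - 6)/(h + 5)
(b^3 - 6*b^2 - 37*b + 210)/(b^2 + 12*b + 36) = (b^2 - 12*b + 35)/(b + 6)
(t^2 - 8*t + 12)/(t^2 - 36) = (t - 2)/(t + 6)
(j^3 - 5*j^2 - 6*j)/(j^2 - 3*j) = (j^2 - 5*j - 6)/(j - 3)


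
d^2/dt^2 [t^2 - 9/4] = 2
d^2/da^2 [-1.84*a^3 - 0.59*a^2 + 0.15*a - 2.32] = -11.04*a - 1.18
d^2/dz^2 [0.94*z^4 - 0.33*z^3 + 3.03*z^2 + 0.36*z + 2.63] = 11.28*z^2 - 1.98*z + 6.06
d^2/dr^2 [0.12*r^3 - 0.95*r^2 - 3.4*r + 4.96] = 0.72*r - 1.9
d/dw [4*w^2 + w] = 8*w + 1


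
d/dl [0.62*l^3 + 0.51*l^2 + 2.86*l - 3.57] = 1.86*l^2 + 1.02*l + 2.86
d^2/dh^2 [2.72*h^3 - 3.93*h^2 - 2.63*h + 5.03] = 16.32*h - 7.86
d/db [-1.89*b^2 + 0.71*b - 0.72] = 0.71 - 3.78*b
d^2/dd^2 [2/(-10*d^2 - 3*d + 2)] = 4*(100*d^2 + 30*d - (20*d + 3)^2 - 20)/(10*d^2 + 3*d - 2)^3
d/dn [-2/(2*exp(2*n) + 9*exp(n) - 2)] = (8*exp(n) + 18)*exp(n)/(2*exp(2*n) + 9*exp(n) - 2)^2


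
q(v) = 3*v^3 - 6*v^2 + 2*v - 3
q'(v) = 9*v^2 - 12*v + 2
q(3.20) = 40.26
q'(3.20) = 55.76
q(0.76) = -3.63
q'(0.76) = -1.92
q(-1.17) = -18.36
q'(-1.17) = 28.36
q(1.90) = -0.28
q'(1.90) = 11.69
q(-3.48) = -209.05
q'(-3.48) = 152.75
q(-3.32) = -185.56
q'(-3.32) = 141.04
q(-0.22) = -3.76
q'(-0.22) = 5.08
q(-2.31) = -76.62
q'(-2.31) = 77.74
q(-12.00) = -6075.00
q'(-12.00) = 1442.00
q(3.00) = 30.00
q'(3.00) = 47.00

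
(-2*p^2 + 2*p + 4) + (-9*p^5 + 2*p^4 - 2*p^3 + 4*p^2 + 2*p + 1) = -9*p^5 + 2*p^4 - 2*p^3 + 2*p^2 + 4*p + 5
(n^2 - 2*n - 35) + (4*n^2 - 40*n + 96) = 5*n^2 - 42*n + 61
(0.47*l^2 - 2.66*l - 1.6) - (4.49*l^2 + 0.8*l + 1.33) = -4.02*l^2 - 3.46*l - 2.93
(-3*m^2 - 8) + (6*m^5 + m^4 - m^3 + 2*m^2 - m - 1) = 6*m^5 + m^4 - m^3 - m^2 - m - 9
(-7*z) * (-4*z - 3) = 28*z^2 + 21*z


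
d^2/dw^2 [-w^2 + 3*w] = -2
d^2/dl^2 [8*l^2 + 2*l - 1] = 16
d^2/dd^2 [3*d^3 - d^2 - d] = 18*d - 2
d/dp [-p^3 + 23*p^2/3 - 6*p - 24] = -3*p^2 + 46*p/3 - 6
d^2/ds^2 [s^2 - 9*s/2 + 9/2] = 2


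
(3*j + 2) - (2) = 3*j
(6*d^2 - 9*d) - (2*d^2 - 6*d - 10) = 4*d^2 - 3*d + 10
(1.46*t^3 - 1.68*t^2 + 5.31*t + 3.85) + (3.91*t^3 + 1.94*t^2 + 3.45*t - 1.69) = 5.37*t^3 + 0.26*t^2 + 8.76*t + 2.16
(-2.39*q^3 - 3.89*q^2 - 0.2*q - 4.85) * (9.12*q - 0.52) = -21.7968*q^4 - 34.234*q^3 + 0.1988*q^2 - 44.128*q + 2.522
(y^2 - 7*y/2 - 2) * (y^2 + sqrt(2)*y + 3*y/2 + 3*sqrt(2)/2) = y^4 - 2*y^3 + sqrt(2)*y^3 - 29*y^2/4 - 2*sqrt(2)*y^2 - 29*sqrt(2)*y/4 - 3*y - 3*sqrt(2)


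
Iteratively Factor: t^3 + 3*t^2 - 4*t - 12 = (t + 3)*(t^2 - 4) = (t + 2)*(t + 3)*(t - 2)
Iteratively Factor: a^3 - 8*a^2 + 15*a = (a)*(a^2 - 8*a + 15) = a*(a - 5)*(a - 3)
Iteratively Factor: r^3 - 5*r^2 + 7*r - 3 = (r - 3)*(r^2 - 2*r + 1) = (r - 3)*(r - 1)*(r - 1)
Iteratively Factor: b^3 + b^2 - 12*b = (b - 3)*(b^2 + 4*b) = b*(b - 3)*(b + 4)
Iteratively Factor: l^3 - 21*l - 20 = (l - 5)*(l^2 + 5*l + 4) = (l - 5)*(l + 1)*(l + 4)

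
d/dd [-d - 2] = -1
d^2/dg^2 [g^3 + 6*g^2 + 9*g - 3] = 6*g + 12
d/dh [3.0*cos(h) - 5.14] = -3.0*sin(h)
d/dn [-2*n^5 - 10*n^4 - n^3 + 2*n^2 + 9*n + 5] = -10*n^4 - 40*n^3 - 3*n^2 + 4*n + 9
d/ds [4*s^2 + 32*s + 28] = 8*s + 32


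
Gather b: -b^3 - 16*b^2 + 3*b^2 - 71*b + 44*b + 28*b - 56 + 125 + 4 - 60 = -b^3 - 13*b^2 + b + 13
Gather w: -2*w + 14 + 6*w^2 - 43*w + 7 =6*w^2 - 45*w + 21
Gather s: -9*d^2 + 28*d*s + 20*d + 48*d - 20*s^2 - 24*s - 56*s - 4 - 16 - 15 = -9*d^2 + 68*d - 20*s^2 + s*(28*d - 80) - 35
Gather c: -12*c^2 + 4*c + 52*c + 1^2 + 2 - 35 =-12*c^2 + 56*c - 32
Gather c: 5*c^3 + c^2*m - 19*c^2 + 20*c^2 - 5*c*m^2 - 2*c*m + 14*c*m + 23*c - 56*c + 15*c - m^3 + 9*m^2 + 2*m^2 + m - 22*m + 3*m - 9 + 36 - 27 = 5*c^3 + c^2*(m + 1) + c*(-5*m^2 + 12*m - 18) - m^3 + 11*m^2 - 18*m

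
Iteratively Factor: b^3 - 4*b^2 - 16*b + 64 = (b - 4)*(b^2 - 16) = (b - 4)*(b + 4)*(b - 4)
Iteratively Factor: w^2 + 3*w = (w + 3)*(w)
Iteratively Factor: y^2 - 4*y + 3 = (y - 1)*(y - 3)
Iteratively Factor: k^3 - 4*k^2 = (k)*(k^2 - 4*k) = k^2*(k - 4)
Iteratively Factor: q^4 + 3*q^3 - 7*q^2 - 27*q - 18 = (q + 2)*(q^3 + q^2 - 9*q - 9) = (q - 3)*(q + 2)*(q^2 + 4*q + 3) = (q - 3)*(q + 2)*(q + 3)*(q + 1)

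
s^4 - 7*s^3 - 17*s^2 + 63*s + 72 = (s - 8)*(s - 3)*(s + 1)*(s + 3)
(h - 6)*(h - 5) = h^2 - 11*h + 30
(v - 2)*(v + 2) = v^2 - 4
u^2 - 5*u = u*(u - 5)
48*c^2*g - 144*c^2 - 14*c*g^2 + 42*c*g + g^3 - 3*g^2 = (-8*c + g)*(-6*c + g)*(g - 3)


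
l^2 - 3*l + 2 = (l - 2)*(l - 1)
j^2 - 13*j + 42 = (j - 7)*(j - 6)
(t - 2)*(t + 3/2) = t^2 - t/2 - 3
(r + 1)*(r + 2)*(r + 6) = r^3 + 9*r^2 + 20*r + 12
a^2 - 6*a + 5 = (a - 5)*(a - 1)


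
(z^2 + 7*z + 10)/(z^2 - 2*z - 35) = (z + 2)/(z - 7)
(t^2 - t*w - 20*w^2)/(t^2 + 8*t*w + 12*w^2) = (t^2 - t*w - 20*w^2)/(t^2 + 8*t*w + 12*w^2)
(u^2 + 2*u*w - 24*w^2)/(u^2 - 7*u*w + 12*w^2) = (u + 6*w)/(u - 3*w)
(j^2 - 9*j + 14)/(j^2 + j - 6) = (j - 7)/(j + 3)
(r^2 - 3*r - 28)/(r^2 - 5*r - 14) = (r + 4)/(r + 2)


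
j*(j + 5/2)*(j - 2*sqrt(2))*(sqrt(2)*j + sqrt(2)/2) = sqrt(2)*j^4 - 4*j^3 + 3*sqrt(2)*j^3 - 12*j^2 + 5*sqrt(2)*j^2/4 - 5*j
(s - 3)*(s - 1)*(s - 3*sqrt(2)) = s^3 - 3*sqrt(2)*s^2 - 4*s^2 + 3*s + 12*sqrt(2)*s - 9*sqrt(2)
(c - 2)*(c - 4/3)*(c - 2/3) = c^3 - 4*c^2 + 44*c/9 - 16/9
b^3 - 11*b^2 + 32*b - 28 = (b - 7)*(b - 2)^2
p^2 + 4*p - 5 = (p - 1)*(p + 5)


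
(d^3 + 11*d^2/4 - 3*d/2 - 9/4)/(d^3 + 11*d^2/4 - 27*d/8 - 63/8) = 2*(4*d^2 - d - 3)/(8*d^2 - 2*d - 21)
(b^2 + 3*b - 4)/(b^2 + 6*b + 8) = (b - 1)/(b + 2)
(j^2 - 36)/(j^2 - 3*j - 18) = (j + 6)/(j + 3)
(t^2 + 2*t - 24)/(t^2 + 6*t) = (t - 4)/t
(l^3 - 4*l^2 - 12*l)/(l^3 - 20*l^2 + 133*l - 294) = l*(l + 2)/(l^2 - 14*l + 49)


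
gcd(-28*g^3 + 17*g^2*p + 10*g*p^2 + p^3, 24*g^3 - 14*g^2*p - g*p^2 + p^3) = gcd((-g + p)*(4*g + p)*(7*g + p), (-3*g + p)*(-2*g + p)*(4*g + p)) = 4*g + p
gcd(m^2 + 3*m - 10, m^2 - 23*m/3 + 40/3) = 1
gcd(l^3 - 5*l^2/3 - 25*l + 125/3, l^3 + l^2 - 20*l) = l + 5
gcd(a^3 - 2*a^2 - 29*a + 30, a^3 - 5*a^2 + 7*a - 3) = a - 1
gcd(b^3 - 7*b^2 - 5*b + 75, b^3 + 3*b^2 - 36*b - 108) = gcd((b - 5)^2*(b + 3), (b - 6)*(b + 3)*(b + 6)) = b + 3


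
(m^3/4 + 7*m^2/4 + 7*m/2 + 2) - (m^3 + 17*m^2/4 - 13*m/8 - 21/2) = -3*m^3/4 - 5*m^2/2 + 41*m/8 + 25/2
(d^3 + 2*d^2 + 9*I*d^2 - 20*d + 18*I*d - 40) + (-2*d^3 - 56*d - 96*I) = -d^3 + 2*d^2 + 9*I*d^2 - 76*d + 18*I*d - 40 - 96*I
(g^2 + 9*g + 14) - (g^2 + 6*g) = 3*g + 14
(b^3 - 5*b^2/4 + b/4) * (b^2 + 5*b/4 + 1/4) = b^5 - 17*b^3/16 + b/16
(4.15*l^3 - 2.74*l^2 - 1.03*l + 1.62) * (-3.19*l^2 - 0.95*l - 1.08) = -13.2385*l^5 + 4.7981*l^4 + 1.4067*l^3 - 1.2301*l^2 - 0.4266*l - 1.7496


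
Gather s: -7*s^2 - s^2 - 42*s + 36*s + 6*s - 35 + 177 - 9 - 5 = 128 - 8*s^2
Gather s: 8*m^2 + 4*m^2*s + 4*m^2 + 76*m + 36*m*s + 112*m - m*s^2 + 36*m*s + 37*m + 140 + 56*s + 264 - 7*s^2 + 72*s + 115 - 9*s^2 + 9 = 12*m^2 + 225*m + s^2*(-m - 16) + s*(4*m^2 + 72*m + 128) + 528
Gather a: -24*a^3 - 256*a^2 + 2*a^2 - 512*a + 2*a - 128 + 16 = -24*a^3 - 254*a^2 - 510*a - 112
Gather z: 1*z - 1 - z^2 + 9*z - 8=-z^2 + 10*z - 9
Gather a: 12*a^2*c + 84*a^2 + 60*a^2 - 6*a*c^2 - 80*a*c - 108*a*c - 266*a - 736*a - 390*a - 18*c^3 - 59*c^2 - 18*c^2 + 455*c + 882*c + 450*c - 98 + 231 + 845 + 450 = a^2*(12*c + 144) + a*(-6*c^2 - 188*c - 1392) - 18*c^3 - 77*c^2 + 1787*c + 1428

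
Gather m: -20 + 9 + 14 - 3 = 0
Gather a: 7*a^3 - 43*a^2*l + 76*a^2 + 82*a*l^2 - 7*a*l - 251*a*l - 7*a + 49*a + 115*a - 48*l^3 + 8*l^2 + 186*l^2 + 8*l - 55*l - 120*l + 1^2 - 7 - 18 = 7*a^3 + a^2*(76 - 43*l) + a*(82*l^2 - 258*l + 157) - 48*l^3 + 194*l^2 - 167*l - 24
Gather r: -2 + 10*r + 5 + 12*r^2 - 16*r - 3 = 12*r^2 - 6*r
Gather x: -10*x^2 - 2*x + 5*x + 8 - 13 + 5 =-10*x^2 + 3*x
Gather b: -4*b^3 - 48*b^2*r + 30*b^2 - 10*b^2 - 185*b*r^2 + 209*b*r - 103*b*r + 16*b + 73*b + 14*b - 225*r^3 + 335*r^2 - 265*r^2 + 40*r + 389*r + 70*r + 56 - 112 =-4*b^3 + b^2*(20 - 48*r) + b*(-185*r^2 + 106*r + 103) - 225*r^3 + 70*r^2 + 499*r - 56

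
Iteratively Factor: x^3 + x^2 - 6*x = (x - 2)*(x^2 + 3*x) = (x - 2)*(x + 3)*(x)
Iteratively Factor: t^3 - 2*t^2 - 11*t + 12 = (t - 4)*(t^2 + 2*t - 3) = (t - 4)*(t - 1)*(t + 3)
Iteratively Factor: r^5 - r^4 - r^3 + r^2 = (r - 1)*(r^4 - r^2) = r*(r - 1)*(r^3 - r) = r*(r - 1)^2*(r^2 + r) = r*(r - 1)^2*(r + 1)*(r)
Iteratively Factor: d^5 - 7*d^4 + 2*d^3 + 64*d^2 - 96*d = (d - 4)*(d^4 - 3*d^3 - 10*d^2 + 24*d) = (d - 4)*(d + 3)*(d^3 - 6*d^2 + 8*d) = d*(d - 4)*(d + 3)*(d^2 - 6*d + 8) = d*(d - 4)*(d - 2)*(d + 3)*(d - 4)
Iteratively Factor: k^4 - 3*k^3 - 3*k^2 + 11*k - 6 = (k - 1)*(k^3 - 2*k^2 - 5*k + 6) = (k - 1)^2*(k^2 - k - 6) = (k - 1)^2*(k + 2)*(k - 3)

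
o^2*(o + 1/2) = o^3 + o^2/2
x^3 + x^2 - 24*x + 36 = (x - 3)*(x - 2)*(x + 6)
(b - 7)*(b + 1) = b^2 - 6*b - 7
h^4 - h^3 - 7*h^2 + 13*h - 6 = (h - 2)*(h - 1)^2*(h + 3)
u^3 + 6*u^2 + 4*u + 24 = (u + 6)*(u - 2*I)*(u + 2*I)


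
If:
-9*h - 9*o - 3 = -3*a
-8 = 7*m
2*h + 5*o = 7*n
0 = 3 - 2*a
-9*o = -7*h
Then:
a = 3/2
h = 3/32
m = -8/7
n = 53/672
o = 7/96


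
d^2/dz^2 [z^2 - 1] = 2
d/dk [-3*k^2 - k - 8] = -6*k - 1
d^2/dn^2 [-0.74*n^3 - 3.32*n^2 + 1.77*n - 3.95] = -4.44*n - 6.64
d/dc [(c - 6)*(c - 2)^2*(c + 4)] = 4*c^3 - 18*c^2 - 24*c + 88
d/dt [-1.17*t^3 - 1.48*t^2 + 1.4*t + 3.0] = -3.51*t^2 - 2.96*t + 1.4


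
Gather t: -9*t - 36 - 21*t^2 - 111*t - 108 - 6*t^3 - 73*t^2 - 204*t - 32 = -6*t^3 - 94*t^2 - 324*t - 176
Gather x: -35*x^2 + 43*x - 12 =-35*x^2 + 43*x - 12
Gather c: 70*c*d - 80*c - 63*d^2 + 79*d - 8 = c*(70*d - 80) - 63*d^2 + 79*d - 8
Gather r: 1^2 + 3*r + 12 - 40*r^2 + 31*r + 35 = -40*r^2 + 34*r + 48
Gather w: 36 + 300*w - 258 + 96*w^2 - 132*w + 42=96*w^2 + 168*w - 180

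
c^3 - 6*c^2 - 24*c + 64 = (c - 8)*(c - 2)*(c + 4)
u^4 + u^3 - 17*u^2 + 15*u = u*(u - 3)*(u - 1)*(u + 5)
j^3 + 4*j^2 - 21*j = j*(j - 3)*(j + 7)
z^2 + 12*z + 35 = (z + 5)*(z + 7)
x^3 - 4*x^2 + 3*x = x*(x - 3)*(x - 1)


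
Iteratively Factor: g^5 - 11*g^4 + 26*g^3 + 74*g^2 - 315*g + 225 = (g - 5)*(g^4 - 6*g^3 - 4*g^2 + 54*g - 45) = (g - 5)*(g - 3)*(g^3 - 3*g^2 - 13*g + 15) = (g - 5)*(g - 3)*(g + 3)*(g^2 - 6*g + 5) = (g - 5)^2*(g - 3)*(g + 3)*(g - 1)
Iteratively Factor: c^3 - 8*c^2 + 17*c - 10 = (c - 5)*(c^2 - 3*c + 2) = (c - 5)*(c - 1)*(c - 2)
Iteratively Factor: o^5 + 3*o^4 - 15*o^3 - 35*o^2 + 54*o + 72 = (o + 1)*(o^4 + 2*o^3 - 17*o^2 - 18*o + 72) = (o + 1)*(o + 4)*(o^3 - 2*o^2 - 9*o + 18) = (o + 1)*(o + 3)*(o + 4)*(o^2 - 5*o + 6) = (o - 3)*(o + 1)*(o + 3)*(o + 4)*(o - 2)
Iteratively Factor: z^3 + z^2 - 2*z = (z + 2)*(z^2 - z) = z*(z + 2)*(z - 1)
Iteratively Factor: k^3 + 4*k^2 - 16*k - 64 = (k - 4)*(k^2 + 8*k + 16) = (k - 4)*(k + 4)*(k + 4)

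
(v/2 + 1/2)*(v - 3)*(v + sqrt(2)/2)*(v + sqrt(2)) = v^4/2 - v^3 + 3*sqrt(2)*v^3/4 - 3*sqrt(2)*v^2/2 - v^2 - 9*sqrt(2)*v/4 - v - 3/2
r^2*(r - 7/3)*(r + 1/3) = r^4 - 2*r^3 - 7*r^2/9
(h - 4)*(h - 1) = h^2 - 5*h + 4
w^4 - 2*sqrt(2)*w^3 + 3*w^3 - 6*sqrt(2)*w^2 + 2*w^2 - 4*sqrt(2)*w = w*(w + 1)*(w + 2)*(w - 2*sqrt(2))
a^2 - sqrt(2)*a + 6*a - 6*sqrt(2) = (a + 6)*(a - sqrt(2))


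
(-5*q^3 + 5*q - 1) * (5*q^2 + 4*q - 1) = -25*q^5 - 20*q^4 + 30*q^3 + 15*q^2 - 9*q + 1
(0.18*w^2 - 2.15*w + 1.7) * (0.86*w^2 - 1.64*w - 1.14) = 0.1548*w^4 - 2.1442*w^3 + 4.7828*w^2 - 0.337*w - 1.938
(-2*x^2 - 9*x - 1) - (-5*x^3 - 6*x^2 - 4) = 5*x^3 + 4*x^2 - 9*x + 3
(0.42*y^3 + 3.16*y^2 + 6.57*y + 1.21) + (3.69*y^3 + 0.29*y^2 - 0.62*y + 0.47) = 4.11*y^3 + 3.45*y^2 + 5.95*y + 1.68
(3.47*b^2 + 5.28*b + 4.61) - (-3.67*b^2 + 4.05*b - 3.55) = 7.14*b^2 + 1.23*b + 8.16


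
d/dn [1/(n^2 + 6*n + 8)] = 2*(-n - 3)/(n^2 + 6*n + 8)^2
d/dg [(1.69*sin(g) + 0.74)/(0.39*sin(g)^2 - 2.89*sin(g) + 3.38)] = (-0.6591*sin(g)^2 - 0.5772*sin(g) + 7.8508)*cos(g)/(0.1521*sin(g)^4 - 2.2542*sin(g)^3 + 10.9885*sin(g)^2 - 19.5364*sin(g) + 11.4244)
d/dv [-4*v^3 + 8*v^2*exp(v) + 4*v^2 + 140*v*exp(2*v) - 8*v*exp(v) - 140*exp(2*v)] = 8*v^2*exp(v) - 12*v^2 + 280*v*exp(2*v) + 8*v*exp(v) + 8*v - 140*exp(2*v) - 8*exp(v)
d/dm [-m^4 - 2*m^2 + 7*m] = -4*m^3 - 4*m + 7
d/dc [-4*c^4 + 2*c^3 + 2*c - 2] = -16*c^3 + 6*c^2 + 2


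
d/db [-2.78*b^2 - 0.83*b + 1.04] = -5.56*b - 0.83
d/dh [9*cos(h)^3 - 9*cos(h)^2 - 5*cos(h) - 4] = (-27*cos(h)^2 + 18*cos(h) + 5)*sin(h)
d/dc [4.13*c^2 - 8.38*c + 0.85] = 8.26*c - 8.38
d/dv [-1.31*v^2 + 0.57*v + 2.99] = 0.57 - 2.62*v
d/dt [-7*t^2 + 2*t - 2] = 2 - 14*t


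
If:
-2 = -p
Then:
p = 2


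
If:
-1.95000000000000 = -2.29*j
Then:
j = 0.85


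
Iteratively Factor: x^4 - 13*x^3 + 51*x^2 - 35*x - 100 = (x - 5)*(x^3 - 8*x^2 + 11*x + 20) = (x - 5)*(x - 4)*(x^2 - 4*x - 5) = (x - 5)^2*(x - 4)*(x + 1)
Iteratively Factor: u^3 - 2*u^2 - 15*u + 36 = (u + 4)*(u^2 - 6*u + 9) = (u - 3)*(u + 4)*(u - 3)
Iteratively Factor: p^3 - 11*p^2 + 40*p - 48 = (p - 4)*(p^2 - 7*p + 12) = (p - 4)^2*(p - 3)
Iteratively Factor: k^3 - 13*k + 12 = (k - 1)*(k^2 + k - 12) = (k - 3)*(k - 1)*(k + 4)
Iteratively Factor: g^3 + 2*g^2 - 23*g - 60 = (g + 3)*(g^2 - g - 20) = (g + 3)*(g + 4)*(g - 5)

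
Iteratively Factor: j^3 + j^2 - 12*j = (j - 3)*(j^2 + 4*j) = j*(j - 3)*(j + 4)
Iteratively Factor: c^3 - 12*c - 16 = (c - 4)*(c^2 + 4*c + 4) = (c - 4)*(c + 2)*(c + 2)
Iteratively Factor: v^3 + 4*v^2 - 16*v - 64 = (v - 4)*(v^2 + 8*v + 16) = (v - 4)*(v + 4)*(v + 4)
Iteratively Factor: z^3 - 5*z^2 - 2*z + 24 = (z - 4)*(z^2 - z - 6) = (z - 4)*(z - 3)*(z + 2)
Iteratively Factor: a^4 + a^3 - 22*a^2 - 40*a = (a + 2)*(a^3 - a^2 - 20*a) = a*(a + 2)*(a^2 - a - 20) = a*(a - 5)*(a + 2)*(a + 4)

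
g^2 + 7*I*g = g*(g + 7*I)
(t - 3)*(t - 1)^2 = t^3 - 5*t^2 + 7*t - 3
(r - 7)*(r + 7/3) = r^2 - 14*r/3 - 49/3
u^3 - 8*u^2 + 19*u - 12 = (u - 4)*(u - 3)*(u - 1)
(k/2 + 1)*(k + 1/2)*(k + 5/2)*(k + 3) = k^4/2 + 4*k^3 + 89*k^2/8 + 97*k/8 + 15/4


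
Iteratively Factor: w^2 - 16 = (w + 4)*(w - 4)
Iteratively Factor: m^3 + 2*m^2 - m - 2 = (m + 2)*(m^2 - 1) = (m + 1)*(m + 2)*(m - 1)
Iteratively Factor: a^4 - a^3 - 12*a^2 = (a)*(a^3 - a^2 - 12*a) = a^2*(a^2 - a - 12) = a^2*(a - 4)*(a + 3)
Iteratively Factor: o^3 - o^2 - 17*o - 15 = (o - 5)*(o^2 + 4*o + 3) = (o - 5)*(o + 1)*(o + 3)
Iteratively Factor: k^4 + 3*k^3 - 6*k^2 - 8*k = (k + 1)*(k^3 + 2*k^2 - 8*k) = k*(k + 1)*(k^2 + 2*k - 8) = k*(k + 1)*(k + 4)*(k - 2)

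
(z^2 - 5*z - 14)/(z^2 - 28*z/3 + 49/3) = 3*(z + 2)/(3*z - 7)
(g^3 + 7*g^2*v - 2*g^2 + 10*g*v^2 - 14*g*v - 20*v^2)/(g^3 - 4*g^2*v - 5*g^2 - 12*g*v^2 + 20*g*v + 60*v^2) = (-g^2 - 5*g*v + 2*g + 10*v)/(-g^2 + 6*g*v + 5*g - 30*v)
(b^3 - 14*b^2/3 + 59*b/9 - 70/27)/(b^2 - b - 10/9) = (9*b^2 - 27*b + 14)/(3*(3*b + 2))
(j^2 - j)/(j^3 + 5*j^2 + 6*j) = (j - 1)/(j^2 + 5*j + 6)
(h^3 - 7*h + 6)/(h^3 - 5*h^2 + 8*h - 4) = (h + 3)/(h - 2)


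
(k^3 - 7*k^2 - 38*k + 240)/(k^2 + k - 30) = k - 8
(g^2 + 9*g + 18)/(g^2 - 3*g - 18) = (g + 6)/(g - 6)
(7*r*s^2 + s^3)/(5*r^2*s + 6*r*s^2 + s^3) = s*(7*r + s)/(5*r^2 + 6*r*s + s^2)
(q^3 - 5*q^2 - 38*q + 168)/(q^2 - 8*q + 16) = (q^2 - q - 42)/(q - 4)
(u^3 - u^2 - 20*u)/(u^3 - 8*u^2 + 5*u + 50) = u*(u + 4)/(u^2 - 3*u - 10)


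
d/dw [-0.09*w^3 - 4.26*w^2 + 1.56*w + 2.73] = -0.27*w^2 - 8.52*w + 1.56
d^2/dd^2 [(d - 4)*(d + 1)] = 2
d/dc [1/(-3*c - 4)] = 3/(3*c + 4)^2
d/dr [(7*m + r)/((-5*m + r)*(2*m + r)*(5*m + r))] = (125*m^3 - 28*m^2*r - 23*m*r^2 - 2*r^3)/(2500*m^6 + 2500*m^5*r + 425*m^4*r^2 - 200*m^3*r^3 - 46*m^2*r^4 + 4*m*r^5 + r^6)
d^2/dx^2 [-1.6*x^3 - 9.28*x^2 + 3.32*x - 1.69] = -9.6*x - 18.56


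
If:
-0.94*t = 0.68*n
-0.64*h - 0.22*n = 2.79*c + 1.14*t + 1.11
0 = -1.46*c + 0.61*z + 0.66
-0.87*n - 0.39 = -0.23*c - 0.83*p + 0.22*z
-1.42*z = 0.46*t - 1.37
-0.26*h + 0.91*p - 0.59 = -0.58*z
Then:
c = 0.67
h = -6.43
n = -1.86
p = -1.52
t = 1.34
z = 0.53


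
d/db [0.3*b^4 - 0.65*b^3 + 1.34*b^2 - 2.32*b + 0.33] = 1.2*b^3 - 1.95*b^2 + 2.68*b - 2.32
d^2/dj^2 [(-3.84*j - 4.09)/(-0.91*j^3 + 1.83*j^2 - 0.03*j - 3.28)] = (19.079424*j^5 + 2.27463600000002*j^4 - 83.467344*j^3 - 54.687636*j^2 + 63.701058*j + 48.351282)/(0.753571*j^9 - 4.546269*j^8 + 9.217026*j^7 + 1.720263*j^6 - 32.469246*j^5 + 33.485499*j^4 + 28.290027*j^3 - 59.05476*j^2 + 0.968256*j + 35.287552)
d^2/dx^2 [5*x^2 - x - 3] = 10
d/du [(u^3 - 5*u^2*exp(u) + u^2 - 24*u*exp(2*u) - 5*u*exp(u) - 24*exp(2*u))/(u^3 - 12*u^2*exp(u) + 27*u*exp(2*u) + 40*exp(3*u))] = (7*u^3*exp(u) + 10*u^2*exp(2*u) - u^2 + 15*u*exp(3*u) - 6*u*exp(u) + 7*exp(2*u))/(u^4 - 8*u^3*exp(u) + 6*u^2*exp(2*u) + 40*u*exp(3*u) + 25*exp(4*u))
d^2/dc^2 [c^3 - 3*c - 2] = 6*c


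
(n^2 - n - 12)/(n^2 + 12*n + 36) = (n^2 - n - 12)/(n^2 + 12*n + 36)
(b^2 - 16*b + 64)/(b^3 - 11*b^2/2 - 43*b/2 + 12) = 2*(b - 8)/(2*b^2 + 5*b - 3)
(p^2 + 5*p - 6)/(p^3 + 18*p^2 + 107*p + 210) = (p - 1)/(p^2 + 12*p + 35)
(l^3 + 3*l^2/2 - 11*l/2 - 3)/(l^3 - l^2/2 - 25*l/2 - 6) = (l - 2)/(l - 4)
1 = 1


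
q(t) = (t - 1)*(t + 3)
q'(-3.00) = -4.00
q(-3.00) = 0.00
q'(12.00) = 26.00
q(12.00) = 165.00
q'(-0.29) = 1.42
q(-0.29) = -3.50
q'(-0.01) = 1.98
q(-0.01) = -3.02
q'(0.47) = 2.94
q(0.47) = -1.84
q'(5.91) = 13.82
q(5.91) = 43.75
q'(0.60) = 3.20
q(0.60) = -1.44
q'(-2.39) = -2.78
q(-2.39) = -2.07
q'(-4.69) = -7.38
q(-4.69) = 9.62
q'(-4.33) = -6.66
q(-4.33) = 7.09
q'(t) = 2*t + 2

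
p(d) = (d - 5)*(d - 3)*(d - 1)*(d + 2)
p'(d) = (d - 5)*(d - 3)*(d - 1) + (d - 5)*(d - 3)*(d + 2) + (d - 5)*(d - 1)*(d + 2) + (d - 3)*(d - 1)*(d + 2)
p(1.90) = 11.97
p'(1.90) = 1.63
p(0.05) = -28.44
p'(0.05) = 31.45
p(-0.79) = -47.53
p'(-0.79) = 8.02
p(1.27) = 5.70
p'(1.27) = 18.02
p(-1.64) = -29.28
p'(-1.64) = -59.53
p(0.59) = -11.29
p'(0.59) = 30.41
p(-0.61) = -45.32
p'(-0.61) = 16.18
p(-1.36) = -41.88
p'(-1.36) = -31.50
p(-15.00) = 74880.00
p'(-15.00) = -18344.00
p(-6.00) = 2772.00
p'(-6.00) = -1649.00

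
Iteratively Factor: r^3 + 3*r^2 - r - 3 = (r - 1)*(r^2 + 4*r + 3) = (r - 1)*(r + 1)*(r + 3)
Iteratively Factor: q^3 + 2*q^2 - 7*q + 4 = (q - 1)*(q^2 + 3*q - 4) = (q - 1)^2*(q + 4)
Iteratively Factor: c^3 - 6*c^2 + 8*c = (c - 4)*(c^2 - 2*c) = c*(c - 4)*(c - 2)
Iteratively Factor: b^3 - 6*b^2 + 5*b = (b)*(b^2 - 6*b + 5) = b*(b - 5)*(b - 1)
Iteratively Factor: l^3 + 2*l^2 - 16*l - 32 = (l + 2)*(l^2 - 16) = (l - 4)*(l + 2)*(l + 4)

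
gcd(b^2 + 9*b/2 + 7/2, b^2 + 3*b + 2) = b + 1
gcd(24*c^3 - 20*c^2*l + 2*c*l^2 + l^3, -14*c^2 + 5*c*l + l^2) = 2*c - l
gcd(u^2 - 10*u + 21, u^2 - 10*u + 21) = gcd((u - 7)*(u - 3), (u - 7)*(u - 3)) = u^2 - 10*u + 21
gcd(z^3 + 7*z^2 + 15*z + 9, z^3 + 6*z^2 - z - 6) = z + 1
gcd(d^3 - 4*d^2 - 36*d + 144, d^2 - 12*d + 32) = d - 4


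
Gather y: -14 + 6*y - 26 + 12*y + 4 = 18*y - 36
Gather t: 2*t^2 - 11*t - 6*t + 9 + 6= 2*t^2 - 17*t + 15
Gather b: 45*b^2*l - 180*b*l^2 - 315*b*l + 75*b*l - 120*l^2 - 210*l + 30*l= 45*b^2*l + b*(-180*l^2 - 240*l) - 120*l^2 - 180*l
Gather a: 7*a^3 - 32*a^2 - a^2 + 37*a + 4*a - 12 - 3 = 7*a^3 - 33*a^2 + 41*a - 15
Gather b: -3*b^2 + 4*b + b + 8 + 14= -3*b^2 + 5*b + 22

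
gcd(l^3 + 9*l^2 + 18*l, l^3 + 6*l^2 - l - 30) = l + 3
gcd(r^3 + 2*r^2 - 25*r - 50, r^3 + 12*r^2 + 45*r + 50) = r^2 + 7*r + 10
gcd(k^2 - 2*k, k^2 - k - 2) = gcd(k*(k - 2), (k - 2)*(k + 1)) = k - 2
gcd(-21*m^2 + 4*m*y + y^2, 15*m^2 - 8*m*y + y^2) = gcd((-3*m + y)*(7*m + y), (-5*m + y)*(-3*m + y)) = -3*m + y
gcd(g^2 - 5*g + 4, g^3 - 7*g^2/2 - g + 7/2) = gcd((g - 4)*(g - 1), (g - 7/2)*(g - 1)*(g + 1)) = g - 1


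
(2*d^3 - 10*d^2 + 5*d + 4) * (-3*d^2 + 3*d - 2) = -6*d^5 + 36*d^4 - 49*d^3 + 23*d^2 + 2*d - 8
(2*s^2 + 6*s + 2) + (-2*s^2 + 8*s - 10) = 14*s - 8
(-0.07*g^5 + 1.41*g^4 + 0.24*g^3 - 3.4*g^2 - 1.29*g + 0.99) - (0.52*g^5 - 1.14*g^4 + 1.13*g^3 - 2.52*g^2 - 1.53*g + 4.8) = -0.59*g^5 + 2.55*g^4 - 0.89*g^3 - 0.88*g^2 + 0.24*g - 3.81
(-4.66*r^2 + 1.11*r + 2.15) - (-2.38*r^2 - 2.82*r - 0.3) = -2.28*r^2 + 3.93*r + 2.45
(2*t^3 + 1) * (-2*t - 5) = -4*t^4 - 10*t^3 - 2*t - 5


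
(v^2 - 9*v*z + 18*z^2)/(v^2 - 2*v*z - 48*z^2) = (-v^2 + 9*v*z - 18*z^2)/(-v^2 + 2*v*z + 48*z^2)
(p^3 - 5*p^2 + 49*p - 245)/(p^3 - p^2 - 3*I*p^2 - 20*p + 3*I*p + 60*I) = (p^2 + 49)/(p^2 + p*(4 - 3*I) - 12*I)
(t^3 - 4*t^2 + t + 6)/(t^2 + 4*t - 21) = (t^2 - t - 2)/(t + 7)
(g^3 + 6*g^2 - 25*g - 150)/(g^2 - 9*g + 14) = (g^3 + 6*g^2 - 25*g - 150)/(g^2 - 9*g + 14)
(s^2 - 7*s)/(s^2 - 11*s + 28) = s/(s - 4)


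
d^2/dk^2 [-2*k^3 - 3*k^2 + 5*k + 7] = -12*k - 6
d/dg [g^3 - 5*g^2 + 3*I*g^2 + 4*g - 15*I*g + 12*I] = 3*g^2 + g*(-10 + 6*I) + 4 - 15*I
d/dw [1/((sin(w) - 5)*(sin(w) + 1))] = 2*(2 - sin(w))*cos(w)/((sin(w) - 5)^2*(sin(w) + 1)^2)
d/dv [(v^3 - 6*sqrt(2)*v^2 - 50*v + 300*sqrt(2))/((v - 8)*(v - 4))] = (v^4 - 24*v^3 + 72*sqrt(2)*v^2 + 146*v^2 - 984*sqrt(2)*v - 1600 + 3600*sqrt(2))/(v^4 - 24*v^3 + 208*v^2 - 768*v + 1024)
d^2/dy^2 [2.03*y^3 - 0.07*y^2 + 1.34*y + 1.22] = 12.18*y - 0.14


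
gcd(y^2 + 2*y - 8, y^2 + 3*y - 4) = y + 4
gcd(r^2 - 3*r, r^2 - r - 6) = r - 3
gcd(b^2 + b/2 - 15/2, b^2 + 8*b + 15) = b + 3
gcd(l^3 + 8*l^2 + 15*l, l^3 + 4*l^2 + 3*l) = l^2 + 3*l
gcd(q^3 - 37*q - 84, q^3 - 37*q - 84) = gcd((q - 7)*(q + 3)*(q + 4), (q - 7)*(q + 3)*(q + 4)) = q^3 - 37*q - 84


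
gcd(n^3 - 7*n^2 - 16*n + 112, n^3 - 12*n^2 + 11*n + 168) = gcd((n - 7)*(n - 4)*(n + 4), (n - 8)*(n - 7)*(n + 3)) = n - 7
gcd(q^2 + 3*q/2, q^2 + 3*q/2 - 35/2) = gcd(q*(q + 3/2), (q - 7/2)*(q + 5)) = 1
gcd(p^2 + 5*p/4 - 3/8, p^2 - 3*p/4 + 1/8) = p - 1/4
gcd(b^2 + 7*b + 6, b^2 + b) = b + 1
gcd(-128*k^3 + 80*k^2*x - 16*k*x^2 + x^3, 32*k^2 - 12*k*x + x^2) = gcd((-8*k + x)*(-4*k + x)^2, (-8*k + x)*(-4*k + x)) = 32*k^2 - 12*k*x + x^2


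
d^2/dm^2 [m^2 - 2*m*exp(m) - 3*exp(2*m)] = -2*m*exp(m) - 12*exp(2*m) - 4*exp(m) + 2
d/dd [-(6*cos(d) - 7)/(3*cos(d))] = 7*sin(d)/(3*cos(d)^2)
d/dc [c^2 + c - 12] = 2*c + 1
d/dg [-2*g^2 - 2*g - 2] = -4*g - 2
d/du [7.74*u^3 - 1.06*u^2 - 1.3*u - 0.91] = 23.22*u^2 - 2.12*u - 1.3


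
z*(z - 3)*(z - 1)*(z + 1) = z^4 - 3*z^3 - z^2 + 3*z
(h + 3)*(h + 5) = h^2 + 8*h + 15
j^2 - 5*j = j*(j - 5)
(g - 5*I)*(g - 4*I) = g^2 - 9*I*g - 20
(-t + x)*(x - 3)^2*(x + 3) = -t*x^3 + 3*t*x^2 + 9*t*x - 27*t + x^4 - 3*x^3 - 9*x^2 + 27*x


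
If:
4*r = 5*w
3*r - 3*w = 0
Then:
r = 0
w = 0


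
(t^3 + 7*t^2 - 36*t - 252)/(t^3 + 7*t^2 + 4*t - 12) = (t^2 + t - 42)/(t^2 + t - 2)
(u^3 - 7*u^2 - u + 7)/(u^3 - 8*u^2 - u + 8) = (u - 7)/(u - 8)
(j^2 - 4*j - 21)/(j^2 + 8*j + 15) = (j - 7)/(j + 5)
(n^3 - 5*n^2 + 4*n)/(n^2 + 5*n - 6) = n*(n - 4)/(n + 6)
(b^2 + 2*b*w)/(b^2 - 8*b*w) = (b + 2*w)/(b - 8*w)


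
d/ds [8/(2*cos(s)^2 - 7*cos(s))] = 8*(4*cos(s) - 7)*sin(s)/((2*cos(s) - 7)^2*cos(s)^2)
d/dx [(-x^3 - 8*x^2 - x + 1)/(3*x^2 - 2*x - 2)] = (-3*x^4 + 4*x^3 + 25*x^2 + 26*x + 4)/(9*x^4 - 12*x^3 - 8*x^2 + 8*x + 4)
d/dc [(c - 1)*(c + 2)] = 2*c + 1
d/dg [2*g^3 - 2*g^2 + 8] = 2*g*(3*g - 2)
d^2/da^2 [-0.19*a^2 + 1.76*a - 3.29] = -0.380000000000000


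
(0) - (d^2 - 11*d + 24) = -d^2 + 11*d - 24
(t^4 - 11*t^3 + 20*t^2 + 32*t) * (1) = t^4 - 11*t^3 + 20*t^2 + 32*t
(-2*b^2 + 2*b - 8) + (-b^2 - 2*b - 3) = -3*b^2 - 11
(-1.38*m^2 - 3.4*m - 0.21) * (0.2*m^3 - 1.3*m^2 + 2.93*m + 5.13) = -0.276*m^5 + 1.114*m^4 + 0.3346*m^3 - 16.7684*m^2 - 18.0573*m - 1.0773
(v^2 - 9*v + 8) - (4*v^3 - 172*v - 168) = -4*v^3 + v^2 + 163*v + 176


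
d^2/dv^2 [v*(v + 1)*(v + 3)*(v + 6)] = 12*v^2 + 60*v + 54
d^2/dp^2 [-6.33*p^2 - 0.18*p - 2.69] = -12.6600000000000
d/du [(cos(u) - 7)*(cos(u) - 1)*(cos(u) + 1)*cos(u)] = -7*sin(u)/4 + 21*sin(3*u)/4 - sin(4*u)/2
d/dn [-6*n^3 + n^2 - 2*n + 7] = -18*n^2 + 2*n - 2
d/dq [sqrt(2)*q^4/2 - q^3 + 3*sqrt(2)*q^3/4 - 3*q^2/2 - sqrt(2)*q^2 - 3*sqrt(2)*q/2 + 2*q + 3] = 2*sqrt(2)*q^3 - 3*q^2 + 9*sqrt(2)*q^2/4 - 3*q - 2*sqrt(2)*q - 3*sqrt(2)/2 + 2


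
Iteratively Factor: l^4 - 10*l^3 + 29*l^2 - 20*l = (l - 4)*(l^3 - 6*l^2 + 5*l) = (l - 4)*(l - 1)*(l^2 - 5*l) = l*(l - 4)*(l - 1)*(l - 5)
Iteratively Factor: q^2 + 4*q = (q + 4)*(q)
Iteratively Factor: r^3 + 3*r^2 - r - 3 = (r - 1)*(r^2 + 4*r + 3) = (r - 1)*(r + 3)*(r + 1)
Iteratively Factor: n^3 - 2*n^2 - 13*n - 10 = (n + 2)*(n^2 - 4*n - 5) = (n + 1)*(n + 2)*(n - 5)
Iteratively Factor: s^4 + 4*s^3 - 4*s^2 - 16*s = (s)*(s^3 + 4*s^2 - 4*s - 16) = s*(s - 2)*(s^2 + 6*s + 8) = s*(s - 2)*(s + 2)*(s + 4)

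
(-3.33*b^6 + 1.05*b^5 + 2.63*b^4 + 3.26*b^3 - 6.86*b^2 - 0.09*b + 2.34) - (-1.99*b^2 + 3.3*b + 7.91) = -3.33*b^6 + 1.05*b^5 + 2.63*b^4 + 3.26*b^3 - 4.87*b^2 - 3.39*b - 5.57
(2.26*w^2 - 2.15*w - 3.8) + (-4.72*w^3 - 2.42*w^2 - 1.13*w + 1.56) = -4.72*w^3 - 0.16*w^2 - 3.28*w - 2.24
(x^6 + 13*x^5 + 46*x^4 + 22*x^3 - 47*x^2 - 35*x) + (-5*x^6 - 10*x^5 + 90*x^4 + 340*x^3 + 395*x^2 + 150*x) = -4*x^6 + 3*x^5 + 136*x^4 + 362*x^3 + 348*x^2 + 115*x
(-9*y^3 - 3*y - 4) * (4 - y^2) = 9*y^5 - 33*y^3 + 4*y^2 - 12*y - 16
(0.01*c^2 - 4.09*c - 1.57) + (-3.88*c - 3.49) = 0.01*c^2 - 7.97*c - 5.06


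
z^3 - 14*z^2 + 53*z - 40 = (z - 8)*(z - 5)*(z - 1)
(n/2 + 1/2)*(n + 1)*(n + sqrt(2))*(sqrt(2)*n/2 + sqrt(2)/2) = sqrt(2)*n^4/4 + n^3/2 + 3*sqrt(2)*n^3/4 + 3*sqrt(2)*n^2/4 + 3*n^2/2 + sqrt(2)*n/4 + 3*n/2 + 1/2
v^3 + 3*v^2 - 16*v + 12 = (v - 2)*(v - 1)*(v + 6)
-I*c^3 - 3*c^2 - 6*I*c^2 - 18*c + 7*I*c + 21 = (c + 7)*(c - 3*I)*(-I*c + I)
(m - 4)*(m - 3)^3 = m^4 - 13*m^3 + 63*m^2 - 135*m + 108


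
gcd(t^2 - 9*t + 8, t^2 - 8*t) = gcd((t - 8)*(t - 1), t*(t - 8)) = t - 8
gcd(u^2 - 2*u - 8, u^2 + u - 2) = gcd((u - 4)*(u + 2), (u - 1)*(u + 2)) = u + 2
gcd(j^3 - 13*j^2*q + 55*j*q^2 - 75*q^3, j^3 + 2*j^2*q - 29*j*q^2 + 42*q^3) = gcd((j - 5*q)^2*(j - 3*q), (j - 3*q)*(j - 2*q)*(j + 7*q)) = -j + 3*q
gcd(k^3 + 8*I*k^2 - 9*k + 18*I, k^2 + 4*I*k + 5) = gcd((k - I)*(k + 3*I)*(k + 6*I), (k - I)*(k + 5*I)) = k - I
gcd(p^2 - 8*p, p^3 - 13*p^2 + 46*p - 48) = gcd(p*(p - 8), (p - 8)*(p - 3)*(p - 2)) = p - 8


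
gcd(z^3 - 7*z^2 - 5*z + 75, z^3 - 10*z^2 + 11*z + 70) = z - 5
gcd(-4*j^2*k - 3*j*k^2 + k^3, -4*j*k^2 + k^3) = 4*j*k - k^2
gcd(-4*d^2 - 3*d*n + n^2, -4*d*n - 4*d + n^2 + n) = 4*d - n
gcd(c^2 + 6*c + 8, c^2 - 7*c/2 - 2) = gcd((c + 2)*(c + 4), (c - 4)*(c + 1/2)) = 1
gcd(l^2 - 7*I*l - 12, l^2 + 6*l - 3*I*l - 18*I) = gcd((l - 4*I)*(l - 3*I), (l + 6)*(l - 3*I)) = l - 3*I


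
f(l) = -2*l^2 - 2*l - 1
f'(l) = -4*l - 2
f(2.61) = -19.84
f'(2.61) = -12.44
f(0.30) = -1.78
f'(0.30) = -3.20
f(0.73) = -3.53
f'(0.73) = -4.92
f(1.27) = -6.77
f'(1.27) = -7.08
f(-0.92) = -0.85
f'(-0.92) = 1.68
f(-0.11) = -0.80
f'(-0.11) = -1.56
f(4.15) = -43.74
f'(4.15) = -18.60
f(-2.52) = -8.66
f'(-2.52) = 8.08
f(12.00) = -313.00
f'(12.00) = -50.00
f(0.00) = -1.00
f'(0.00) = -2.00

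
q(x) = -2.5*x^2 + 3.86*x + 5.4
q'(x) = 3.86 - 5.0*x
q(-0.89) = -0.02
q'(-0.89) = 8.31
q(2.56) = -1.10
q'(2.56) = -8.94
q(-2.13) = -14.16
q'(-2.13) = 14.51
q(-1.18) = -2.64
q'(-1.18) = 9.76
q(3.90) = -17.57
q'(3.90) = -15.64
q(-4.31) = -57.68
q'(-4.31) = 25.41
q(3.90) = -17.57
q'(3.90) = -15.64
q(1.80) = 4.25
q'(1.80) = -5.14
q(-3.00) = -28.68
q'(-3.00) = 18.86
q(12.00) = -308.28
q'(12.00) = -56.14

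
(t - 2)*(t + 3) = t^2 + t - 6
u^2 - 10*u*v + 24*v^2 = (u - 6*v)*(u - 4*v)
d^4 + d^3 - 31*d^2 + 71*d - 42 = (d - 3)*(d - 2)*(d - 1)*(d + 7)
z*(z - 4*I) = z^2 - 4*I*z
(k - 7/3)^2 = k^2 - 14*k/3 + 49/9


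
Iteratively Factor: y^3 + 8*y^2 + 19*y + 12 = (y + 1)*(y^2 + 7*y + 12) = (y + 1)*(y + 4)*(y + 3)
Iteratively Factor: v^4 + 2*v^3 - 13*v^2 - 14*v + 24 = (v + 4)*(v^3 - 2*v^2 - 5*v + 6) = (v - 1)*(v + 4)*(v^2 - v - 6) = (v - 3)*(v - 1)*(v + 4)*(v + 2)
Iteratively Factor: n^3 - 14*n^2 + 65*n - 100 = (n - 5)*(n^2 - 9*n + 20) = (n - 5)*(n - 4)*(n - 5)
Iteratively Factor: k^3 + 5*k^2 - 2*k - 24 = (k + 4)*(k^2 + k - 6) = (k - 2)*(k + 4)*(k + 3)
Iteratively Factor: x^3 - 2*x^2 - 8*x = (x)*(x^2 - 2*x - 8) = x*(x - 4)*(x + 2)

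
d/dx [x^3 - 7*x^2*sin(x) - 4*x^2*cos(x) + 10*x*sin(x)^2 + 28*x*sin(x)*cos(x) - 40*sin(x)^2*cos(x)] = 4*x^2*sin(x) - 7*x^2*cos(x) + 3*x^2 - 14*x*sin(x) + 10*x*sin(2*x) - 8*x*cos(x) + 28*x*cos(2*x) + 10*sin(x) + 14*sin(2*x) - 30*sin(3*x) - 5*cos(2*x) + 5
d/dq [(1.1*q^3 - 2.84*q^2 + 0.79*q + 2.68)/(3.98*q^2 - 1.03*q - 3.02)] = (4.378*q^4 - 2.266*q^3 - 10.185*q^2 - 4.1792*q + 0.3746)/(15.8404*q^4 - 8.1988*q^3 - 22.9783*q^2 + 6.2212*q + 9.1204)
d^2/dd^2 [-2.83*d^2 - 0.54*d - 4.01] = -5.66000000000000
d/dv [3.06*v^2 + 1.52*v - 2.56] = 6.12*v + 1.52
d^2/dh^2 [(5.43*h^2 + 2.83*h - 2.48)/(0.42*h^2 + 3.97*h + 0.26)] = (-8.88178419700125e-16*h^4 - 17.10954*h^3 - 6.18256800000003*h^2 - 26.665128*h - 82.740548)/(0.074088*h^6 + 2.100924*h^5 + 19.996326*h^4 + 65.171917*h^3 + 12.378678*h^2 + 0.805116*h + 0.017576)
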